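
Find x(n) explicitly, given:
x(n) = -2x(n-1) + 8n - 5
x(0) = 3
First-order linear with linear forcing.
Homogeneous solution: x_h(n) = A·(-2)^n.
Try particular x_p(n) = pn + q. Substituting:
  pn + q = -2(p(n-1) + q) + 8n - 5.
Matching the n-coefficient: p = -2p + 8 ⇒ p = \frac{8}{3}.
Matching constants: q = 2p - 2q - 5 ⇒ q = \frac{1}{9}.
General: x(n) = A·(-2)^n + \frac{8 n}{3} + \frac{1}{9}.
Apply x(0) = 3: A + \frac{1}{9} = 3 ⇒ A = \frac{26}{9}.
So x(n) = \frac{26 \left(-2\right)^{n}}{9} + \frac{8 n}{3} + \frac{1}{9}.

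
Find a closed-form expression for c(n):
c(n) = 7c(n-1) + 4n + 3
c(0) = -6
First-order linear with linear forcing.
Homogeneous solution: c_h(n) = A·(7)^n.
Try particular c_p(n) = pn + q. Substituting:
  pn + q = 7(p(n-1) + q) + 4n + 3.
Matching the n-coefficient: p = 7p + 4 ⇒ p = - \frac{2}{3}.
Matching constants: q = -7p + 7q + 3 ⇒ q = - \frac{23}{18}.
General: c(n) = A·(7)^n - \frac{2 n}{3} - \frac{23}{18}.
Apply c(0) = -6: A - \frac{23}{18} = -6 ⇒ A = - \frac{85}{18}.
So c(n) = - \frac{85 \cdot 7^{n}}{18} - \frac{2 n}{3} - \frac{23}{18}.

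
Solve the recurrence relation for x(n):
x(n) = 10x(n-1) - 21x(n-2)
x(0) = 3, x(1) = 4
Characteristic equation: x² - 10x + 21 = 0, which factors as (x - (3))(x - (7)) = 0.
Roots r₁ = 3, r₂ = 7 (distinct).
General solution: x(n) = A·(3)^n + B·(7)^n.
From x(0) = 3: A + B = 3.
From x(1) = 4: 3A + 7B = 4.
Solving: A = \frac{17}{4}, B = - \frac{5}{4}.
So x(n) = \frac{17 \cdot 3^{n}}{4} - \frac{5 \cdot 7^{n}}{4}.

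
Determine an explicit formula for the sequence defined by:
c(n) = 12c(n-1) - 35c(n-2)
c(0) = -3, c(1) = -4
Characteristic equation: x² - 12x + 35 = 0, which factors as (x - (7))(x - (5)) = 0.
Roots r₁ = 7, r₂ = 5 (distinct).
General solution: c(n) = A·(7)^n + B·(5)^n.
From c(0) = -3: A + B = -3.
From c(1) = -4: 7A + 5B = -4.
Solving: A = \frac{11}{2}, B = - \frac{17}{2}.
So c(n) = - \frac{17 \cdot 5^{n}}{2} + \frac{11 \cdot 7^{n}}{2}.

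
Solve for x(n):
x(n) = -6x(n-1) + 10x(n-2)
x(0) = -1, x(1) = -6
Characteristic equation: x² + 6x - 10 = 0.
Discriminant Δ = (-6)² + 4·(10) = 76.
Roots r₁,₂ = (-6 ± √76)/2, so r₁ = -3 + \sqrt{19}, r₂ = - \sqrt{19} - 3.
General solution: x(n) = A·r₁^n + B·r₂^n.
From the initial conditions, A + B = -1 and r₁A + r₂B = -6.
Since r₁ - r₂ = √76: A = (-6 - (-1)r₂)/√76 = - \frac{9 \sqrt{19}}{38} - \frac{1}{2}, and B = -1 - A = - \frac{1}{2} + \frac{9 \sqrt{19}}{38}.
So x(n) = \left(- \frac{9 \sqrt{19}}{38} - \frac{1}{2}\right)\left(-3 + \sqrt{19}\right)^n + \left(- \frac{1}{2} + \frac{9 \sqrt{19}}{38}\right)\left(- \sqrt{19} - 3\right)^n.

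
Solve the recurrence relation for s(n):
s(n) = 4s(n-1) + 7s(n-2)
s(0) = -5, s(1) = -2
Characteristic equation: x² - 4x - 7 = 0.
Discriminant Δ = (4)² + 4·(7) = 44.
Roots r₁,₂ = (4 ± √44)/2, so r₁ = 2 + \sqrt{11}, r₂ = 2 - \sqrt{11}.
General solution: s(n) = A·r₁^n + B·r₂^n.
From the initial conditions, A + B = -5 and r₁A + r₂B = -2.
Since r₁ - r₂ = √44: A = (-2 - (-5)r₂)/√44 = - \frac{5}{2} + \frac{4 \sqrt{11}}{11}, and B = -5 - A = - \frac{5}{2} - \frac{4 \sqrt{11}}{11}.
So s(n) = \left(- \frac{5}{2} + \frac{4 \sqrt{11}}{11}\right)\left(2 + \sqrt{11}\right)^n + \left(- \frac{5}{2} - \frac{4 \sqrt{11}}{11}\right)\left(2 - \sqrt{11}\right)^n.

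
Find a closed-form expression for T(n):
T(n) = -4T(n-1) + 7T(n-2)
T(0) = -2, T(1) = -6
Characteristic equation: x² + 4x - 7 = 0.
Discriminant Δ = (-4)² + 4·(7) = 44.
Roots r₁,₂ = (-4 ± √44)/2, so r₁ = -2 + \sqrt{11}, r₂ = - \sqrt{11} - 2.
General solution: T(n) = A·r₁^n + B·r₂^n.
From the initial conditions, A + B = -2 and r₁A + r₂B = -6.
Since r₁ - r₂ = √44: A = (-6 - (-2)r₂)/√44 = - \frac{5 \sqrt{11}}{11} - 1, and B = -2 - A = -1 + \frac{5 \sqrt{11}}{11}.
So T(n) = \left(- \frac{5 \sqrt{11}}{11} - 1\right)\left(-2 + \sqrt{11}\right)^n + \left(-1 + \frac{5 \sqrt{11}}{11}\right)\left(- \sqrt{11} - 2\right)^n.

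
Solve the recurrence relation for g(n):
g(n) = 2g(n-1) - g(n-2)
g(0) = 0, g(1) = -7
Characteristic equation: x² - 2x + 1 = 0, which is (x - (1))².
Repeated root r = 1.
General solution: g(n) = (A + Bn)·(1)^n.
From g(0) = 0: A = 0.
From g(1) = -7: (A + B)·(1) = -7 ⇒ B = -7.
So g(n) = \left(- 7 n\right) \cdot (1)^n.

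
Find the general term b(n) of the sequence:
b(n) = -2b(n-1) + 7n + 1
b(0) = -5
First-order linear with linear forcing.
Homogeneous solution: b_h(n) = A·(-2)^n.
Try particular b_p(n) = pn + q. Substituting:
  pn + q = -2(p(n-1) + q) + 7n + 1.
Matching the n-coefficient: p = -2p + 7 ⇒ p = \frac{7}{3}.
Matching constants: q = 2p - 2q + 1 ⇒ q = \frac{17}{9}.
General: b(n) = A·(-2)^n + \frac{7 n}{3} + \frac{17}{9}.
Apply b(0) = -5: A + \frac{17}{9} = -5 ⇒ A = - \frac{62}{9}.
So b(n) = - \frac{62 \left(-2\right)^{n}}{9} + \frac{7 n}{3} + \frac{17}{9}.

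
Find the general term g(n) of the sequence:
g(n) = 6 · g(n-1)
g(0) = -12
Pure geometric recurrence with ratio 6.
By induction g(n) = g(0) · (6)^n = - 12 \cdot 6^{n}.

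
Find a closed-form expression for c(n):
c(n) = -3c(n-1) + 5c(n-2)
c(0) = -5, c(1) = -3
Characteristic equation: x² + 3x - 5 = 0.
Discriminant Δ = (-3)² + 4·(5) = 29.
Roots r₁,₂ = (-3 ± √29)/2, so r₁ = - \frac{3}{2} + \frac{\sqrt{29}}{2}, r₂ = - \frac{\sqrt{29}}{2} - \frac{3}{2}.
General solution: c(n) = A·r₁^n + B·r₂^n.
From the initial conditions, A + B = -5 and r₁A + r₂B = -3.
Since r₁ - r₂ = √29: A = (-3 - (-5)r₂)/√29 = - \frac{5}{2} - \frac{21 \sqrt{29}}{58}, and B = -5 - A = - \frac{5}{2} + \frac{21 \sqrt{29}}{58}.
So c(n) = \left(- \frac{5}{2} - \frac{21 \sqrt{29}}{58}\right)\left(- \frac{3}{2} + \frac{\sqrt{29}}{2}\right)^n + \left(- \frac{5}{2} + \frac{21 \sqrt{29}}{58}\right)\left(- \frac{\sqrt{29}}{2} - \frac{3}{2}\right)^n.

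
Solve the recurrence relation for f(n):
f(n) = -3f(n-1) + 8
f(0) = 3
First-order linear non-homogeneous.
Homogeneous solution: f_h(n) = A·(-3)^n.
Try constant particular solution f_p = K: K = -3K + 8 ⇒ K = 2.
General: f(n) = A·(-3)^n + 2.
Apply f(0) = 3: A + 2 = 3 ⇒ A = 1.
So f(n) = \left(-3\right)^{n} + 2.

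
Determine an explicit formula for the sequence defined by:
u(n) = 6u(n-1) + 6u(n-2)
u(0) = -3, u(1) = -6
Characteristic equation: x² - 6x - 6 = 0.
Discriminant Δ = (6)² + 4·(6) = 60.
Roots r₁,₂ = (6 ± √60)/2, so r₁ = 3 + \sqrt{15}, r₂ = 3 - \sqrt{15}.
General solution: u(n) = A·r₁^n + B·r₂^n.
From the initial conditions, A + B = -3 and r₁A + r₂B = -6.
Since r₁ - r₂ = √60: A = (-6 - (-3)r₂)/√60 = - \frac{3}{2} + \frac{\sqrt{15}}{10}, and B = -3 - A = - \frac{3}{2} - \frac{\sqrt{15}}{10}.
So u(n) = \left(- \frac{3}{2} + \frac{\sqrt{15}}{10}\right)\left(3 + \sqrt{15}\right)^n + \left(- \frac{3}{2} - \frac{\sqrt{15}}{10}\right)\left(3 - \sqrt{15}\right)^n.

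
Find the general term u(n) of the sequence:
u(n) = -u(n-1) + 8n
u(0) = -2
First-order linear with linear forcing.
Homogeneous solution: u_h(n) = A·(-1)^n.
Try particular u_p(n) = pn + q. Substituting:
  pn + q = -(p(n-1) + q) + 8n.
Matching the n-coefficient: p = -p + 8 ⇒ p = 4.
Matching constants: q = p - q ⇒ q = 2.
General: u(n) = A·(-1)^n + 4 n + 2.
Apply u(0) = -2: A + 2 = -2 ⇒ A = -4.
So u(n) = - 4 \left(-1\right)^{n} + 4 n + 2.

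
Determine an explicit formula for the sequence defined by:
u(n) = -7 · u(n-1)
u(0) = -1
Pure geometric recurrence with ratio -7.
By induction u(n) = u(0) · (-7)^n = - \left(-7\right)^{n}.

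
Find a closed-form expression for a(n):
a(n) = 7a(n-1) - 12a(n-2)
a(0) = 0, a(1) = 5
Characteristic equation: x² - 7x + 12 = 0, which factors as (x - (4))(x - (3)) = 0.
Roots r₁ = 4, r₂ = 3 (distinct).
General solution: a(n) = A·(4)^n + B·(3)^n.
From a(0) = 0: A + B = 0.
From a(1) = 5: 4A + 3B = 5.
Solving: A = 5, B = -5.
So a(n) = - 5 \cdot 3^{n} + 5 \cdot 4^{n}.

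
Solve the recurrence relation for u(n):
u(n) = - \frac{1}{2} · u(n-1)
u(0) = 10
Pure geometric recurrence with ratio - \frac{1}{2}.
By induction u(n) = u(0) · (- \frac{1}{2})^n = 10 \left(- \frac{1}{2}\right)^{n}.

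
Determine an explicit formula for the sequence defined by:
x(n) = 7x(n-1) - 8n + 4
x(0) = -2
First-order linear with linear forcing.
Homogeneous solution: x_h(n) = A·(7)^n.
Try particular x_p(n) = pn + q. Substituting:
  pn + q = 7(p(n-1) + q) - 8n + 4.
Matching the n-coefficient: p = 7p - 8 ⇒ p = \frac{4}{3}.
Matching constants: q = -7p + 7q + 4 ⇒ q = \frac{8}{9}.
General: x(n) = A·(7)^n + \frac{4 n}{3} + \frac{8}{9}.
Apply x(0) = -2: A + \frac{8}{9} = -2 ⇒ A = - \frac{26}{9}.
So x(n) = - \frac{26 \cdot 7^{n}}{9} + \frac{4 n}{3} + \frac{8}{9}.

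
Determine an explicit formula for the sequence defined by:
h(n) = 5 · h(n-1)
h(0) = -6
Pure geometric recurrence with ratio 5.
By induction h(n) = h(0) · (5)^n = - 6 \cdot 5^{n}.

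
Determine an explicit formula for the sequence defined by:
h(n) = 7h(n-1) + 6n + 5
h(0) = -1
First-order linear with linear forcing.
Homogeneous solution: h_h(n) = A·(7)^n.
Try particular h_p(n) = pn + q. Substituting:
  pn + q = 7(p(n-1) + q) + 6n + 5.
Matching the n-coefficient: p = 7p + 6 ⇒ p = -1.
Matching constants: q = -7p + 7q + 5 ⇒ q = -2.
General: h(n) = A·(7)^n - n - 2.
Apply h(0) = -1: A - 2 = -1 ⇒ A = 1.
So h(n) = 7^{n} - n - 2.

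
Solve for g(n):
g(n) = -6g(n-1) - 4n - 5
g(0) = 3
First-order linear with linear forcing.
Homogeneous solution: g_h(n) = A·(-6)^n.
Try particular g_p(n) = pn + q. Substituting:
  pn + q = -6(p(n-1) + q) - 4n - 5.
Matching the n-coefficient: p = -6p - 4 ⇒ p = - \frac{4}{7}.
Matching constants: q = 6p - 6q - 5 ⇒ q = - \frac{59}{49}.
General: g(n) = A·(-6)^n - \frac{4 n}{7} - \frac{59}{49}.
Apply g(0) = 3: A - \frac{59}{49} = 3 ⇒ A = \frac{206}{49}.
So g(n) = \frac{206 \left(-6\right)^{n}}{49} - \frac{4 n}{7} - \frac{59}{49}.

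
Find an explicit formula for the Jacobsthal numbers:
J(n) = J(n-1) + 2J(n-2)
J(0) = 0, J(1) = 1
This is the Jacobsthal sequence.
Characteristic equation: x² - x - 2 = 0; roots r₁ = 2, r₂ = -1.
General: J(n) = A·r₁^n + B·r₂^n. Solving with J(0)=0, J(1)=1 gives A = \frac{1}{3}, B = - \frac{1}{3}.
So J(n) = - \frac{\left(-1\right)^{n}}{3} + \frac{2^{n}}{3}.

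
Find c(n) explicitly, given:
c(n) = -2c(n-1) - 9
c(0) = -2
First-order linear non-homogeneous.
Homogeneous solution: c_h(n) = A·(-2)^n.
Try constant particular solution c_p = K: K = -2K - 9 ⇒ K = -3.
General: c(n) = A·(-2)^n - 3.
Apply c(0) = -2: A - 3 = -2 ⇒ A = 1.
So c(n) = \left(-2\right)^{n} - 3.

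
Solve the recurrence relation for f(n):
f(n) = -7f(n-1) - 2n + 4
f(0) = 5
First-order linear with linear forcing.
Homogeneous solution: f_h(n) = A·(-7)^n.
Try particular f_p(n) = pn + q. Substituting:
  pn + q = -7(p(n-1) + q) - 2n + 4.
Matching the n-coefficient: p = -7p - 2 ⇒ p = - \frac{1}{4}.
Matching constants: q = 7p - 7q + 4 ⇒ q = \frac{9}{32}.
General: f(n) = A·(-7)^n - \frac{n}{4} + \frac{9}{32}.
Apply f(0) = 5: A + \frac{9}{32} = 5 ⇒ A = \frac{151}{32}.
So f(n) = \frac{151 \left(-7\right)^{n}}{32} - \frac{n}{4} + \frac{9}{32}.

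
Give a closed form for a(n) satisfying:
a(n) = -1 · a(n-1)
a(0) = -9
Pure geometric recurrence with ratio -1.
By induction a(n) = a(0) · (-1)^n = - 9 \left(-1\right)^{n}.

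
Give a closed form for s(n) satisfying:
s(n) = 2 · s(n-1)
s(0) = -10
Pure geometric recurrence with ratio 2.
By induction s(n) = s(0) · (2)^n = - 10 \cdot 2^{n}.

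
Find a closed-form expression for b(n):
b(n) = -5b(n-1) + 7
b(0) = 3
First-order linear non-homogeneous.
Homogeneous solution: b_h(n) = A·(-5)^n.
Try constant particular solution b_p = K: K = -5K + 7 ⇒ K = \frac{7}{6}.
General: b(n) = A·(-5)^n + \frac{7}{6}.
Apply b(0) = 3: A + \frac{7}{6} = 3 ⇒ A = \frac{11}{6}.
So b(n) = \frac{11 \left(-5\right)^{n}}{6} + \frac{7}{6}.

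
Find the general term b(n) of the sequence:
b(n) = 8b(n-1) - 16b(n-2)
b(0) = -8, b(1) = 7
Characteristic equation: x² - 8x + 16 = 0, which is (x - (4))².
Repeated root r = 4.
General solution: b(n) = (A + Bn)·(4)^n.
From b(0) = -8: A = -8.
From b(1) = 7: (A + B)·(4) = 7 ⇒ B = \frac{39}{4}.
So b(n) = \left(\frac{39 n}{4} - 8\right) \cdot (4)^n.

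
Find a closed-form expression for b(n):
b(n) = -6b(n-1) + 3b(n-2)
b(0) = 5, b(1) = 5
Characteristic equation: x² + 6x - 3 = 0.
Discriminant Δ = (-6)² + 4·(3) = 48.
Roots r₁,₂ = (-6 ± √48)/2, so r₁ = -3 + 2 \sqrt{3}, r₂ = - 2 \sqrt{3} - 3.
General solution: b(n) = A·r₁^n + B·r₂^n.
From the initial conditions, A + B = 5 and r₁A + r₂B = 5.
Since r₁ - r₂ = √48: A = (5 - (5)r₂)/√48 = \frac{5}{2} + \frac{5 \sqrt{3}}{3}, and B = 5 - A = \frac{5}{2} - \frac{5 \sqrt{3}}{3}.
So b(n) = \left(\frac{5}{2} + \frac{5 \sqrt{3}}{3}\right)\left(-3 + 2 \sqrt{3}\right)^n + \left(\frac{5}{2} - \frac{5 \sqrt{3}}{3}\right)\left(- 2 \sqrt{3} - 3\right)^n.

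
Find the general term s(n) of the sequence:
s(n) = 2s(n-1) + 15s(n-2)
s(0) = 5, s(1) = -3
Characteristic equation: x² - 2x - 15 = 0, which factors as (x - (-3))(x - (5)) = 0.
Roots r₁ = -3, r₂ = 5 (distinct).
General solution: s(n) = A·(-3)^n + B·(5)^n.
From s(0) = 5: A + B = 5.
From s(1) = -3: -3A + 5B = -3.
Solving: A = \frac{7}{2}, B = \frac{3}{2}.
So s(n) = \frac{7 \left(-3\right)^{n}}{2} + \frac{3 \cdot 5^{n}}{2}.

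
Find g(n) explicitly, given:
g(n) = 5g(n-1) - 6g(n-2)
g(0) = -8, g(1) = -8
Characteristic equation: x² - 5x + 6 = 0, which factors as (x - (2))(x - (3)) = 0.
Roots r₁ = 2, r₂ = 3 (distinct).
General solution: g(n) = A·(2)^n + B·(3)^n.
From g(0) = -8: A + B = -8.
From g(1) = -8: 2A + 3B = -8.
Solving: A = -16, B = 8.
So g(n) = - 16 \cdot 2^{n} + 8 \cdot 3^{n}.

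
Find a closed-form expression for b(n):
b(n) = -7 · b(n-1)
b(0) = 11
Pure geometric recurrence with ratio -7.
By induction b(n) = b(0) · (-7)^n = 11 \left(-7\right)^{n}.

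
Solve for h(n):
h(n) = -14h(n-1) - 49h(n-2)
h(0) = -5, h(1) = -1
Characteristic equation: x² + 14x + 49 = 0, which is (x - (-7))².
Repeated root r = -7.
General solution: h(n) = (A + Bn)·(-7)^n.
From h(0) = -5: A = -5.
From h(1) = -1: (A + B)·(-7) = -1 ⇒ B = \frac{36}{7}.
So h(n) = \left(\frac{36 n}{7} - 5\right) \cdot (-7)^n.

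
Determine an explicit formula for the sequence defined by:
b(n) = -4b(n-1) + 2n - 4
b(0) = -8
First-order linear with linear forcing.
Homogeneous solution: b_h(n) = A·(-4)^n.
Try particular b_p(n) = pn + q. Substituting:
  pn + q = -4(p(n-1) + q) + 2n - 4.
Matching the n-coefficient: p = -4p + 2 ⇒ p = \frac{2}{5}.
Matching constants: q = 4p - 4q - 4 ⇒ q = - \frac{12}{25}.
General: b(n) = A·(-4)^n + \frac{2 n}{5} - \frac{12}{25}.
Apply b(0) = -8: A - \frac{12}{25} = -8 ⇒ A = - \frac{188}{25}.
So b(n) = - \frac{188 \left(-4\right)^{n}}{25} + \frac{2 n}{5} - \frac{12}{25}.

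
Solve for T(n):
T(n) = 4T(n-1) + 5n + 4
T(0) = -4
First-order linear with linear forcing.
Homogeneous solution: T_h(n) = A·(4)^n.
Try particular T_p(n) = pn + q. Substituting:
  pn + q = 4(p(n-1) + q) + 5n + 4.
Matching the n-coefficient: p = 4p + 5 ⇒ p = - \frac{5}{3}.
Matching constants: q = -4p + 4q + 4 ⇒ q = - \frac{32}{9}.
General: T(n) = A·(4)^n - \frac{5 n}{3} - \frac{32}{9}.
Apply T(0) = -4: A - \frac{32}{9} = -4 ⇒ A = - \frac{4}{9}.
So T(n) = - \frac{4 \cdot 4^{n}}{9} - \frac{5 n}{3} - \frac{32}{9}.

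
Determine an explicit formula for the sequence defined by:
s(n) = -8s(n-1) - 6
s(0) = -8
First-order linear non-homogeneous.
Homogeneous solution: s_h(n) = A·(-8)^n.
Try constant particular solution s_p = K: K = -8K - 6 ⇒ K = - \frac{2}{3}.
General: s(n) = A·(-8)^n - \frac{2}{3}.
Apply s(0) = -8: A - \frac{2}{3} = -8 ⇒ A = - \frac{22}{3}.
So s(n) = - \frac{22 \left(-8\right)^{n}}{3} - \frac{2}{3}.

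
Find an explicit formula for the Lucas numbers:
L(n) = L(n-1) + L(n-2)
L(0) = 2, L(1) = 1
This is the Lucas sequence.
Characteristic equation: x² - x - 1 = 0; roots r₁ = \frac{1}{2} + \frac{\sqrt{5}}{2}, r₂ = \frac{1}{2} - \frac{\sqrt{5}}{2}.
General: L(n) = A·r₁^n + B·r₂^n. Solving with L(0)=2, L(1)=1 gives A = 1, B = 1.
So L(n) = 2^{- n} \left(\left(1 - \sqrt{5}\right)^{n} + \left(1 + \sqrt{5}\right)^{n}\right).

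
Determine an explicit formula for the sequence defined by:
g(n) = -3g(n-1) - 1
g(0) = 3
First-order linear non-homogeneous.
Homogeneous solution: g_h(n) = A·(-3)^n.
Try constant particular solution g_p = K: K = -3K - 1 ⇒ K = - \frac{1}{4}.
General: g(n) = A·(-3)^n - \frac{1}{4}.
Apply g(0) = 3: A - \frac{1}{4} = 3 ⇒ A = \frac{13}{4}.
So g(n) = \frac{13 \left(-3\right)^{n}}{4} - \frac{1}{4}.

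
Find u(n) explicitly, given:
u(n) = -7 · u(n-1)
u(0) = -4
Pure geometric recurrence with ratio -7.
By induction u(n) = u(0) · (-7)^n = - 4 \left(-7\right)^{n}.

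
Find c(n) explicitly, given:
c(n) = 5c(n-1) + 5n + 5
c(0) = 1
First-order linear with linear forcing.
Homogeneous solution: c_h(n) = A·(5)^n.
Try particular c_p(n) = pn + q. Substituting:
  pn + q = 5(p(n-1) + q) + 5n + 5.
Matching the n-coefficient: p = 5p + 5 ⇒ p = - \frac{5}{4}.
Matching constants: q = -5p + 5q + 5 ⇒ q = - \frac{45}{16}.
General: c(n) = A·(5)^n - \frac{5 n}{4} - \frac{45}{16}.
Apply c(0) = 1: A - \frac{45}{16} = 1 ⇒ A = \frac{61}{16}.
So c(n) = \frac{61 \cdot 5^{n}}{16} - \frac{5 n}{4} - \frac{45}{16}.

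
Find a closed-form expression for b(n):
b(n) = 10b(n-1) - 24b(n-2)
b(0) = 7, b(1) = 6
Characteristic equation: x² - 10x + 24 = 0, which factors as (x - (6))(x - (4)) = 0.
Roots r₁ = 6, r₂ = 4 (distinct).
General solution: b(n) = A·(6)^n + B·(4)^n.
From b(0) = 7: A + B = 7.
From b(1) = 6: 6A + 4B = 6.
Solving: A = -11, B = 18.
So b(n) = 18 \cdot 4^{n} - 11 \cdot 6^{n}.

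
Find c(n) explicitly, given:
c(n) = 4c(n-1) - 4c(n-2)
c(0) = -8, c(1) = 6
Characteristic equation: x² - 4x + 4 = 0, which is (x - (2))².
Repeated root r = 2.
General solution: c(n) = (A + Bn)·(2)^n.
From c(0) = -8: A = -8.
From c(1) = 6: (A + B)·(2) = 6 ⇒ B = 11.
So c(n) = \left(11 n - 8\right) \cdot (2)^n.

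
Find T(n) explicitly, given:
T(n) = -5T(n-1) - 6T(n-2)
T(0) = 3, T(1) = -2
Characteristic equation: x² + 5x + 6 = 0, which factors as (x - (-3))(x - (-2)) = 0.
Roots r₁ = -3, r₂ = -2 (distinct).
General solution: T(n) = A·(-3)^n + B·(-2)^n.
From T(0) = 3: A + B = 3.
From T(1) = -2: -3A - 2B = -2.
Solving: A = -4, B = 7.
So T(n) = 7 \left(-2\right)^{n} - 4 \left(-3\right)^{n}.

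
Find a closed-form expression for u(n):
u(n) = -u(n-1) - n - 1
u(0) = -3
First-order linear with linear forcing.
Homogeneous solution: u_h(n) = A·(-1)^n.
Try particular u_p(n) = pn + q. Substituting:
  pn + q = -(p(n-1) + q) - n - 1.
Matching the n-coefficient: p = -p - 1 ⇒ p = - \frac{1}{2}.
Matching constants: q = p - q - 1 ⇒ q = - \frac{3}{4}.
General: u(n) = A·(-1)^n - \frac{n}{2} - \frac{3}{4}.
Apply u(0) = -3: A - \frac{3}{4} = -3 ⇒ A = - \frac{9}{4}.
So u(n) = - \frac{9 \left(-1\right)^{n}}{4} - \frac{n}{2} - \frac{3}{4}.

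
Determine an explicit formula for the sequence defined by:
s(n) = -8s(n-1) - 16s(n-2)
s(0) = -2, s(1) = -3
Characteristic equation: x² + 8x + 16 = 0, which is (x - (-4))².
Repeated root r = -4.
General solution: s(n) = (A + Bn)·(-4)^n.
From s(0) = -2: A = -2.
From s(1) = -3: (A + B)·(-4) = -3 ⇒ B = \frac{11}{4}.
So s(n) = \left(\frac{11 n}{4} - 2\right) \cdot (-4)^n.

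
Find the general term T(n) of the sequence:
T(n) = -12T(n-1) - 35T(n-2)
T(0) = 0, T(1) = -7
Characteristic equation: x² + 12x + 35 = 0, which factors as (x - (-7))(x - (-5)) = 0.
Roots r₁ = -7, r₂ = -5 (distinct).
General solution: T(n) = A·(-7)^n + B·(-5)^n.
From T(0) = 0: A + B = 0.
From T(1) = -7: -7A - 5B = -7.
Solving: A = \frac{7}{2}, B = - \frac{7}{2}.
So T(n) = - \frac{7 \left(-5\right)^{n}}{2} + \frac{7 \left(-7\right)^{n}}{2}.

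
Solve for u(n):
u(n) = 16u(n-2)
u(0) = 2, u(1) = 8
Characteristic equation: x² - 16 = 0, which factors as (x - (-4))(x - (4)) = 0.
Roots r₁ = -4, r₂ = 4 (distinct).
General solution: u(n) = A·(-4)^n + B·(4)^n.
From u(0) = 2: A + B = 2.
From u(1) = 8: -4A + 4B = 8.
Solving: A = 0, B = 2.
So u(n) = 2 \cdot 4^{n}.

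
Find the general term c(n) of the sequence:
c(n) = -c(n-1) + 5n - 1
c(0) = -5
First-order linear with linear forcing.
Homogeneous solution: c_h(n) = A·(-1)^n.
Try particular c_p(n) = pn + q. Substituting:
  pn + q = -(p(n-1) + q) + 5n - 1.
Matching the n-coefficient: p = -p + 5 ⇒ p = \frac{5}{2}.
Matching constants: q = p - q - 1 ⇒ q = \frac{3}{4}.
General: c(n) = A·(-1)^n + \frac{5 n}{2} + \frac{3}{4}.
Apply c(0) = -5: A + \frac{3}{4} = -5 ⇒ A = - \frac{23}{4}.
So c(n) = - \frac{23 \left(-1\right)^{n}}{4} + \frac{5 n}{2} + \frac{3}{4}.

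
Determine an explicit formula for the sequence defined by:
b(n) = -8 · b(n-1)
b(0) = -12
Pure geometric recurrence with ratio -8.
By induction b(n) = b(0) · (-8)^n = - 12 \left(-8\right)^{n}.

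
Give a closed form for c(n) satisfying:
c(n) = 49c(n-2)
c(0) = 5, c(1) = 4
Characteristic equation: x² - 49 = 0, which factors as (x - (-7))(x - (7)) = 0.
Roots r₁ = -7, r₂ = 7 (distinct).
General solution: c(n) = A·(-7)^n + B·(7)^n.
From c(0) = 5: A + B = 5.
From c(1) = 4: -7A + 7B = 4.
Solving: A = \frac{31}{14}, B = \frac{39}{14}.
So c(n) = \frac{31 \left(-7\right)^{n}}{14} + \frac{39 \cdot 7^{n}}{14}.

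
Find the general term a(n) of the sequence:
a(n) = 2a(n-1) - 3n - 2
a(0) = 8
First-order linear with linear forcing.
Homogeneous solution: a_h(n) = A·(2)^n.
Try particular a_p(n) = pn + q. Substituting:
  pn + q = 2(p(n-1) + q) - 3n - 2.
Matching the n-coefficient: p = 2p - 3 ⇒ p = 3.
Matching constants: q = -2p + 2q - 2 ⇒ q = 8.
General: a(n) = A·(2)^n + 3 n + 8.
Apply a(0) = 8: A + 8 = 8 ⇒ A = 0.
So a(n) = 3 n + 8.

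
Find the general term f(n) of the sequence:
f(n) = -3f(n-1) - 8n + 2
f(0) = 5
First-order linear with linear forcing.
Homogeneous solution: f_h(n) = A·(-3)^n.
Try particular f_p(n) = pn + q. Substituting:
  pn + q = -3(p(n-1) + q) - 8n + 2.
Matching the n-coefficient: p = -3p - 8 ⇒ p = -2.
Matching constants: q = 3p - 3q + 2 ⇒ q = -1.
General: f(n) = A·(-3)^n - 2 n - 1.
Apply f(0) = 5: A - 1 = 5 ⇒ A = 6.
So f(n) = 6 \left(-3\right)^{n} - 2 n - 1.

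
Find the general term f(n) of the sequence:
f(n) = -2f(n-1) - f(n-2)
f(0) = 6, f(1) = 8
Characteristic equation: x² + 2x + 1 = 0, which is (x - (-1))².
Repeated root r = -1.
General solution: f(n) = (A + Bn)·(-1)^n.
From f(0) = 6: A = 6.
From f(1) = 8: (A + B)·(-1) = 8 ⇒ B = -14.
So f(n) = \left(6 - 14 n\right) \cdot (-1)^n.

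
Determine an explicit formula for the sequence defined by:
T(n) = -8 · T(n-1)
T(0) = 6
Pure geometric recurrence with ratio -8.
By induction T(n) = T(0) · (-8)^n = 6 \left(-8\right)^{n}.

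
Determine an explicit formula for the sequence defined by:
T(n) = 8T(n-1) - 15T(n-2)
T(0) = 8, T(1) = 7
Characteristic equation: x² - 8x + 15 = 0, which factors as (x - (5))(x - (3)) = 0.
Roots r₁ = 5, r₂ = 3 (distinct).
General solution: T(n) = A·(5)^n + B·(3)^n.
From T(0) = 8: A + B = 8.
From T(1) = 7: 5A + 3B = 7.
Solving: A = - \frac{17}{2}, B = \frac{33}{2}.
So T(n) = \frac{33 \cdot 3^{n}}{2} - \frac{17 \cdot 5^{n}}{2}.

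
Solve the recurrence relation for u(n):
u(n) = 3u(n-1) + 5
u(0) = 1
First-order linear non-homogeneous.
Homogeneous solution: u_h(n) = A·(3)^n.
Try constant particular solution u_p = K: K = 3K + 5 ⇒ K = - \frac{5}{2}.
General: u(n) = A·(3)^n - \frac{5}{2}.
Apply u(0) = 1: A - \frac{5}{2} = 1 ⇒ A = \frac{7}{2}.
So u(n) = \frac{7 \cdot 3^{n}}{2} - \frac{5}{2}.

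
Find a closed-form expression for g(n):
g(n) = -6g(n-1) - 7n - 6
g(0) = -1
First-order linear with linear forcing.
Homogeneous solution: g_h(n) = A·(-6)^n.
Try particular g_p(n) = pn + q. Substituting:
  pn + q = -6(p(n-1) + q) - 7n - 6.
Matching the n-coefficient: p = -6p - 7 ⇒ p = -1.
Matching constants: q = 6p - 6q - 6 ⇒ q = - \frac{12}{7}.
General: g(n) = A·(-6)^n - n - \frac{12}{7}.
Apply g(0) = -1: A - \frac{12}{7} = -1 ⇒ A = \frac{5}{7}.
So g(n) = \frac{5 \left(-6\right)^{n}}{7} - n - \frac{12}{7}.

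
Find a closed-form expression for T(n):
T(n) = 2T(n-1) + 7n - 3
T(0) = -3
First-order linear with linear forcing.
Homogeneous solution: T_h(n) = A·(2)^n.
Try particular T_p(n) = pn + q. Substituting:
  pn + q = 2(p(n-1) + q) + 7n - 3.
Matching the n-coefficient: p = 2p + 7 ⇒ p = -7.
Matching constants: q = -2p + 2q - 3 ⇒ q = -11.
General: T(n) = A·(2)^n - 7 n - 11.
Apply T(0) = -3: A - 11 = -3 ⇒ A = 8.
So T(n) = 8 \cdot 2^{n} - 7 n - 11.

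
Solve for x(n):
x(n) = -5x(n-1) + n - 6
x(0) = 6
First-order linear with linear forcing.
Homogeneous solution: x_h(n) = A·(-5)^n.
Try particular x_p(n) = pn + q. Substituting:
  pn + q = -5(p(n-1) + q) + n - 6.
Matching the n-coefficient: p = -5p + 1 ⇒ p = \frac{1}{6}.
Matching constants: q = 5p - 5q - 6 ⇒ q = - \frac{31}{36}.
General: x(n) = A·(-5)^n + \frac{n}{6} - \frac{31}{36}.
Apply x(0) = 6: A - \frac{31}{36} = 6 ⇒ A = \frac{247}{36}.
So x(n) = \frac{247 \left(-5\right)^{n}}{36} + \frac{n}{6} - \frac{31}{36}.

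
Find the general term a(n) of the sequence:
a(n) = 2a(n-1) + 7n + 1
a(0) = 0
First-order linear with linear forcing.
Homogeneous solution: a_h(n) = A·(2)^n.
Try particular a_p(n) = pn + q. Substituting:
  pn + q = 2(p(n-1) + q) + 7n + 1.
Matching the n-coefficient: p = 2p + 7 ⇒ p = -7.
Matching constants: q = -2p + 2q + 1 ⇒ q = -15.
General: a(n) = A·(2)^n - 7 n - 15.
Apply a(0) = 0: A - 15 = 0 ⇒ A = 15.
So a(n) = 15 \cdot 2^{n} - 7 n - 15.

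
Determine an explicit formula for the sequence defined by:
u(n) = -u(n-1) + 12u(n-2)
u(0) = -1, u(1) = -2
Characteristic equation: x² + x - 12 = 0, which factors as (x - (-4))(x - (3)) = 0.
Roots r₁ = -4, r₂ = 3 (distinct).
General solution: u(n) = A·(-4)^n + B·(3)^n.
From u(0) = -1: A + B = -1.
From u(1) = -2: -4A + 3B = -2.
Solving: A = - \frac{1}{7}, B = - \frac{6}{7}.
So u(n) = - \frac{\left(-4\right)^{n}}{7} - \frac{6 \cdot 3^{n}}{7}.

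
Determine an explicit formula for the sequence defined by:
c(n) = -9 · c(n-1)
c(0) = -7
Pure geometric recurrence with ratio -9.
By induction c(n) = c(0) · (-9)^n = - 7 \left(-9\right)^{n}.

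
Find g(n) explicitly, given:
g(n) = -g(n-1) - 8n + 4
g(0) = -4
First-order linear with linear forcing.
Homogeneous solution: g_h(n) = A·(-1)^n.
Try particular g_p(n) = pn + q. Substituting:
  pn + q = -(p(n-1) + q) - 8n + 4.
Matching the n-coefficient: p = -p - 8 ⇒ p = -4.
Matching constants: q = p - q + 4 ⇒ q = 0.
General: g(n) = A·(-1)^n - 4 n + 0.
Apply g(0) = -4: A + 0 = -4 ⇒ A = -4.
So g(n) = - 4 \left(-1\right)^{n} - 4 n.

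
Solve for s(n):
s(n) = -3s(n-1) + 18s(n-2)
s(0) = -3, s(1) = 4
Characteristic equation: x² + 3x - 18 = 0, which factors as (x - (-6))(x - (3)) = 0.
Roots r₁ = -6, r₂ = 3 (distinct).
General solution: s(n) = A·(-6)^n + B·(3)^n.
From s(0) = -3: A + B = -3.
From s(1) = 4: -6A + 3B = 4.
Solving: A = - \frac{13}{9}, B = - \frac{14}{9}.
So s(n) = - \frac{13 \left(-6\right)^{n}}{9} - \frac{14 \cdot 3^{n}}{9}.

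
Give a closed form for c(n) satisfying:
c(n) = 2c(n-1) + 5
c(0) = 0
First-order linear non-homogeneous.
Homogeneous solution: c_h(n) = A·(2)^n.
Try constant particular solution c_p = K: K = 2K + 5 ⇒ K = -5.
General: c(n) = A·(2)^n - 5.
Apply c(0) = 0: A - 5 = 0 ⇒ A = 5.
So c(n) = 5 \cdot 2^{n} - 5.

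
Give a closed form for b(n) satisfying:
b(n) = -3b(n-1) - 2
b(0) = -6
First-order linear non-homogeneous.
Homogeneous solution: b_h(n) = A·(-3)^n.
Try constant particular solution b_p = K: K = -3K - 2 ⇒ K = - \frac{1}{2}.
General: b(n) = A·(-3)^n - \frac{1}{2}.
Apply b(0) = -6: A - \frac{1}{2} = -6 ⇒ A = - \frac{11}{2}.
So b(n) = - \frac{11 \left(-3\right)^{n}}{2} - \frac{1}{2}.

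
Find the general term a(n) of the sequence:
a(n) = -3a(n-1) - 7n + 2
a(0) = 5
First-order linear with linear forcing.
Homogeneous solution: a_h(n) = A·(-3)^n.
Try particular a_p(n) = pn + q. Substituting:
  pn + q = -3(p(n-1) + q) - 7n + 2.
Matching the n-coefficient: p = -3p - 7 ⇒ p = - \frac{7}{4}.
Matching constants: q = 3p - 3q + 2 ⇒ q = - \frac{13}{16}.
General: a(n) = A·(-3)^n - \frac{7 n}{4} - \frac{13}{16}.
Apply a(0) = 5: A - \frac{13}{16} = 5 ⇒ A = \frac{93}{16}.
So a(n) = \frac{93 \left(-3\right)^{n}}{16} - \frac{7 n}{4} - \frac{13}{16}.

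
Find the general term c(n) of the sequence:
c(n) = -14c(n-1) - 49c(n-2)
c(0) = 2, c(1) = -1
Characteristic equation: x² + 14x + 49 = 0, which is (x - (-7))².
Repeated root r = -7.
General solution: c(n) = (A + Bn)·(-7)^n.
From c(0) = 2: A = 2.
From c(1) = -1: (A + B)·(-7) = -1 ⇒ B = - \frac{13}{7}.
So c(n) = \left(2 - \frac{13 n}{7}\right) \cdot (-7)^n.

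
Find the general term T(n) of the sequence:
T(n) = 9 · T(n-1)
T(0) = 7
Pure geometric recurrence with ratio 9.
By induction T(n) = T(0) · (9)^n = 7 \cdot 9^{n}.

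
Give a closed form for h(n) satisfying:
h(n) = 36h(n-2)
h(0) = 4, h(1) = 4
Characteristic equation: x² - 36 = 0, which factors as (x - (-6))(x - (6)) = 0.
Roots r₁ = -6, r₂ = 6 (distinct).
General solution: h(n) = A·(-6)^n + B·(6)^n.
From h(0) = 4: A + B = 4.
From h(1) = 4: -6A + 6B = 4.
Solving: A = \frac{5}{3}, B = \frac{7}{3}.
So h(n) = \frac{5 \left(-6\right)^{n}}{3} + \frac{7 \cdot 6^{n}}{3}.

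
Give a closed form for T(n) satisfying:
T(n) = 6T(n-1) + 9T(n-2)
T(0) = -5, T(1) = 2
Characteristic equation: x² - 6x - 9 = 0.
Discriminant Δ = (6)² + 4·(9) = 72.
Roots r₁,₂ = (6 ± √72)/2, so r₁ = 3 + 3 \sqrt{2}, r₂ = 3 - 3 \sqrt{2}.
General solution: T(n) = A·r₁^n + B·r₂^n.
From the initial conditions, A + B = -5 and r₁A + r₂B = 2.
Since r₁ - r₂ = √72: A = (2 - (-5)r₂)/√72 = - \frac{5}{2} + \frac{17 \sqrt{2}}{12}, and B = -5 - A = - \frac{5}{2} - \frac{17 \sqrt{2}}{12}.
So T(n) = \left(- \frac{5}{2} + \frac{17 \sqrt{2}}{12}\right)\left(3 + 3 \sqrt{2}\right)^n + \left(- \frac{5}{2} - \frac{17 \sqrt{2}}{12}\right)\left(3 - 3 \sqrt{2}\right)^n.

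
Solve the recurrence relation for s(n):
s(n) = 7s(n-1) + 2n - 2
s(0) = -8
First-order linear with linear forcing.
Homogeneous solution: s_h(n) = A·(7)^n.
Try particular s_p(n) = pn + q. Substituting:
  pn + q = 7(p(n-1) + q) + 2n - 2.
Matching the n-coefficient: p = 7p + 2 ⇒ p = - \frac{1}{3}.
Matching constants: q = -7p + 7q - 2 ⇒ q = - \frac{1}{18}.
General: s(n) = A·(7)^n - \frac{n}{3} - \frac{1}{18}.
Apply s(0) = -8: A - \frac{1}{18} = -8 ⇒ A = - \frac{143}{18}.
So s(n) = - \frac{143 \cdot 7^{n}}{18} - \frac{n}{3} - \frac{1}{18}.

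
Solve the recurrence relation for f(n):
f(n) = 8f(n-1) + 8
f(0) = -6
First-order linear non-homogeneous.
Homogeneous solution: f_h(n) = A·(8)^n.
Try constant particular solution f_p = K: K = 8K + 8 ⇒ K = - \frac{8}{7}.
General: f(n) = A·(8)^n - \frac{8}{7}.
Apply f(0) = -6: A - \frac{8}{7} = -6 ⇒ A = - \frac{34}{7}.
So f(n) = - \frac{34 \cdot 8^{n}}{7} - \frac{8}{7}.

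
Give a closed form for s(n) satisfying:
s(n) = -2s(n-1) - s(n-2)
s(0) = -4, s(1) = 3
Characteristic equation: x² + 2x + 1 = 0, which is (x - (-1))².
Repeated root r = -1.
General solution: s(n) = (A + Bn)·(-1)^n.
From s(0) = -4: A = -4.
From s(1) = 3: (A + B)·(-1) = 3 ⇒ B = 1.
So s(n) = \left(n - 4\right) \cdot (-1)^n.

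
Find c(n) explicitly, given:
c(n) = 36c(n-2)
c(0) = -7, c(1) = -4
Characteristic equation: x² - 36 = 0, which factors as (x - (-6))(x - (6)) = 0.
Roots r₁ = -6, r₂ = 6 (distinct).
General solution: c(n) = A·(-6)^n + B·(6)^n.
From c(0) = -7: A + B = -7.
From c(1) = -4: -6A + 6B = -4.
Solving: A = - \frac{19}{6}, B = - \frac{23}{6}.
So c(n) = - \frac{19 \left(-6\right)^{n}}{6} - \frac{23 \cdot 6^{n}}{6}.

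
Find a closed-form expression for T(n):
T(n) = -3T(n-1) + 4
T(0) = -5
First-order linear non-homogeneous.
Homogeneous solution: T_h(n) = A·(-3)^n.
Try constant particular solution T_p = K: K = -3K + 4 ⇒ K = 1.
General: T(n) = A·(-3)^n + 1.
Apply T(0) = -5: A + 1 = -5 ⇒ A = -6.
So T(n) = 1 - 6 \left(-3\right)^{n}.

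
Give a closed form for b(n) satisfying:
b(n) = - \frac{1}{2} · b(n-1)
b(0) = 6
Pure geometric recurrence with ratio - \frac{1}{2}.
By induction b(n) = b(0) · (- \frac{1}{2})^n = 6 \left(- \frac{1}{2}\right)^{n}.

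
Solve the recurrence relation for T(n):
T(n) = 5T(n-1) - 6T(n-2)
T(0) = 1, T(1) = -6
Characteristic equation: x² - 5x + 6 = 0, which factors as (x - (2))(x - (3)) = 0.
Roots r₁ = 2, r₂ = 3 (distinct).
General solution: T(n) = A·(2)^n + B·(3)^n.
From T(0) = 1: A + B = 1.
From T(1) = -6: 2A + 3B = -6.
Solving: A = 9, B = -8.
So T(n) = 9 \cdot 2^{n} - 8 \cdot 3^{n}.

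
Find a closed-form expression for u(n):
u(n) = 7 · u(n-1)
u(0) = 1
Pure geometric recurrence with ratio 7.
By induction u(n) = u(0) · (7)^n = 7^{n}.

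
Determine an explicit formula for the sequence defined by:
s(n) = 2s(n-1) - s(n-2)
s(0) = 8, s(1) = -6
Characteristic equation: x² - 2x + 1 = 0, which is (x - (1))².
Repeated root r = 1.
General solution: s(n) = (A + Bn)·(1)^n.
From s(0) = 8: A = 8.
From s(1) = -6: (A + B)·(1) = -6 ⇒ B = -14.
So s(n) = \left(8 - 14 n\right) \cdot (1)^n.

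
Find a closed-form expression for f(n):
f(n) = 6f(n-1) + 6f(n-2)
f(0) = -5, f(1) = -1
Characteristic equation: x² - 6x - 6 = 0.
Discriminant Δ = (6)² + 4·(6) = 60.
Roots r₁,₂ = (6 ± √60)/2, so r₁ = 3 + \sqrt{15}, r₂ = 3 - \sqrt{15}.
General solution: f(n) = A·r₁^n + B·r₂^n.
From the initial conditions, A + B = -5 and r₁A + r₂B = -1.
Since r₁ - r₂ = √60: A = (-1 - (-5)r₂)/√60 = - \frac{5}{2} + \frac{7 \sqrt{15}}{15}, and B = -5 - A = - \frac{5}{2} - \frac{7 \sqrt{15}}{15}.
So f(n) = \left(- \frac{5}{2} + \frac{7 \sqrt{15}}{15}\right)\left(3 + \sqrt{15}\right)^n + \left(- \frac{5}{2} - \frac{7 \sqrt{15}}{15}\right)\left(3 - \sqrt{15}\right)^n.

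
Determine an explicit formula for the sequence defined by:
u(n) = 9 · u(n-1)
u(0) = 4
Pure geometric recurrence with ratio 9.
By induction u(n) = u(0) · (9)^n = 4 \cdot 9^{n}.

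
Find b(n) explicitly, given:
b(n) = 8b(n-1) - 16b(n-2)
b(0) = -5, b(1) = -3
Characteristic equation: x² - 8x + 16 = 0, which is (x - (4))².
Repeated root r = 4.
General solution: b(n) = (A + Bn)·(4)^n.
From b(0) = -5: A = -5.
From b(1) = -3: (A + B)·(4) = -3 ⇒ B = \frac{17}{4}.
So b(n) = \left(\frac{17 n}{4} - 5\right) \cdot (4)^n.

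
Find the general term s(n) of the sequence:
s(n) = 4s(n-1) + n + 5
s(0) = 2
First-order linear with linear forcing.
Homogeneous solution: s_h(n) = A·(4)^n.
Try particular s_p(n) = pn + q. Substituting:
  pn + q = 4(p(n-1) + q) + n + 5.
Matching the n-coefficient: p = 4p + 1 ⇒ p = - \frac{1}{3}.
Matching constants: q = -4p + 4q + 5 ⇒ q = - \frac{19}{9}.
General: s(n) = A·(4)^n - \frac{n}{3} - \frac{19}{9}.
Apply s(0) = 2: A - \frac{19}{9} = 2 ⇒ A = \frac{37}{9}.
So s(n) = \frac{37 \cdot 4^{n}}{9} - \frac{n}{3} - \frac{19}{9}.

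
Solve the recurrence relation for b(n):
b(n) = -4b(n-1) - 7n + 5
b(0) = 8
First-order linear with linear forcing.
Homogeneous solution: b_h(n) = A·(-4)^n.
Try particular b_p(n) = pn + q. Substituting:
  pn + q = -4(p(n-1) + q) - 7n + 5.
Matching the n-coefficient: p = -4p - 7 ⇒ p = - \frac{7}{5}.
Matching constants: q = 4p - 4q + 5 ⇒ q = - \frac{3}{25}.
General: b(n) = A·(-4)^n - \frac{7 n}{5} - \frac{3}{25}.
Apply b(0) = 8: A - \frac{3}{25} = 8 ⇒ A = \frac{203}{25}.
So b(n) = \frac{203 \left(-4\right)^{n}}{25} - \frac{7 n}{5} - \frac{3}{25}.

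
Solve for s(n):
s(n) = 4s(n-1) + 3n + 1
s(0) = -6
First-order linear with linear forcing.
Homogeneous solution: s_h(n) = A·(4)^n.
Try particular s_p(n) = pn + q. Substituting:
  pn + q = 4(p(n-1) + q) + 3n + 1.
Matching the n-coefficient: p = 4p + 3 ⇒ p = -1.
Matching constants: q = -4p + 4q + 1 ⇒ q = - \frac{5}{3}.
General: s(n) = A·(4)^n - n - \frac{5}{3}.
Apply s(0) = -6: A - \frac{5}{3} = -6 ⇒ A = - \frac{13}{3}.
So s(n) = - \frac{13 \cdot 4^{n}}{3} - n - \frac{5}{3}.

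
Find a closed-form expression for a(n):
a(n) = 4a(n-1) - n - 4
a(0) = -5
First-order linear with linear forcing.
Homogeneous solution: a_h(n) = A·(4)^n.
Try particular a_p(n) = pn + q. Substituting:
  pn + q = 4(p(n-1) + q) - n - 4.
Matching the n-coefficient: p = 4p - 1 ⇒ p = \frac{1}{3}.
Matching constants: q = -4p + 4q - 4 ⇒ q = \frac{16}{9}.
General: a(n) = A·(4)^n + \frac{n}{3} + \frac{16}{9}.
Apply a(0) = -5: A + \frac{16}{9} = -5 ⇒ A = - \frac{61}{9}.
So a(n) = - \frac{61 \cdot 4^{n}}{9} + \frac{n}{3} + \frac{16}{9}.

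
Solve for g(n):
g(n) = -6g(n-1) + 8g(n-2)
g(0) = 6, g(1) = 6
Characteristic equation: x² + 6x - 8 = 0.
Discriminant Δ = (-6)² + 4·(8) = 68.
Roots r₁,₂ = (-6 ± √68)/2, so r₁ = -3 + \sqrt{17}, r₂ = - \sqrt{17} - 3.
General solution: g(n) = A·r₁^n + B·r₂^n.
From the initial conditions, A + B = 6 and r₁A + r₂B = 6.
Since r₁ - r₂ = √68: A = (6 - (6)r₂)/√68 = \frac{12 \sqrt{17}}{17} + 3, and B = 6 - A = 3 - \frac{12 \sqrt{17}}{17}.
So g(n) = \left(\frac{12 \sqrt{17}}{17} + 3\right)\left(-3 + \sqrt{17}\right)^n + \left(3 - \frac{12 \sqrt{17}}{17}\right)\left(- \sqrt{17} - 3\right)^n.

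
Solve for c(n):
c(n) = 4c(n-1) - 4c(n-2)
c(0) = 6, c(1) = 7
Characteristic equation: x² - 4x + 4 = 0, which is (x - (2))².
Repeated root r = 2.
General solution: c(n) = (A + Bn)·(2)^n.
From c(0) = 6: A = 6.
From c(1) = 7: (A + B)·(2) = 7 ⇒ B = - \frac{5}{2}.
So c(n) = \left(6 - \frac{5 n}{2}\right) \cdot (2)^n.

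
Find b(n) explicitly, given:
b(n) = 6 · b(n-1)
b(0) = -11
Pure geometric recurrence with ratio 6.
By induction b(n) = b(0) · (6)^n = - 11 \cdot 6^{n}.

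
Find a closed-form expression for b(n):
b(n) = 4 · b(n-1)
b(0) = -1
Pure geometric recurrence with ratio 4.
By induction b(n) = b(0) · (4)^n = - 4^{n}.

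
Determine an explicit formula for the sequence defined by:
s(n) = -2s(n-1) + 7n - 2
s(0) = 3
First-order linear with linear forcing.
Homogeneous solution: s_h(n) = A·(-2)^n.
Try particular s_p(n) = pn + q. Substituting:
  pn + q = -2(p(n-1) + q) + 7n - 2.
Matching the n-coefficient: p = -2p + 7 ⇒ p = \frac{7}{3}.
Matching constants: q = 2p - 2q - 2 ⇒ q = \frac{8}{9}.
General: s(n) = A·(-2)^n + \frac{7 n}{3} + \frac{8}{9}.
Apply s(0) = 3: A + \frac{8}{9} = 3 ⇒ A = \frac{19}{9}.
So s(n) = \frac{19 \left(-2\right)^{n}}{9} + \frac{7 n}{3} + \frac{8}{9}.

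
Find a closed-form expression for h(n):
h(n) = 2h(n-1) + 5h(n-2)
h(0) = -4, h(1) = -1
Characteristic equation: x² - 2x - 5 = 0.
Discriminant Δ = (2)² + 4·(5) = 24.
Roots r₁,₂ = (2 ± √24)/2, so r₁ = 1 + \sqrt{6}, r₂ = 1 - \sqrt{6}.
General solution: h(n) = A·r₁^n + B·r₂^n.
From the initial conditions, A + B = -4 and r₁A + r₂B = -1.
Since r₁ - r₂ = √24: A = (-1 - (-4)r₂)/√24 = -2 + \frac{\sqrt{6}}{4}, and B = -4 - A = -2 - \frac{\sqrt{6}}{4}.
So h(n) = \left(-2 + \frac{\sqrt{6}}{4}\right)\left(1 + \sqrt{6}\right)^n + \left(-2 - \frac{\sqrt{6}}{4}\right)\left(1 - \sqrt{6}\right)^n.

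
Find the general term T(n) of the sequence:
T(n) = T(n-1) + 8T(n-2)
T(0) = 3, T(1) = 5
Characteristic equation: x² - x - 8 = 0.
Discriminant Δ = (1)² + 4·(8) = 33.
Roots r₁,₂ = (1 ± √33)/2, so r₁ = \frac{1}{2} + \frac{\sqrt{33}}{2}, r₂ = \frac{1}{2} - \frac{\sqrt{33}}{2}.
General solution: T(n) = A·r₁^n + B·r₂^n.
From the initial conditions, A + B = 3 and r₁A + r₂B = 5.
Since r₁ - r₂ = √33: A = (5 - (3)r₂)/√33 = \frac{7 \sqrt{33}}{66} + \frac{3}{2}, and B = 3 - A = \frac{3}{2} - \frac{7 \sqrt{33}}{66}.
So T(n) = \left(\frac{7 \sqrt{33}}{66} + \frac{3}{2}\right)\left(\frac{1}{2} + \frac{\sqrt{33}}{2}\right)^n + \left(\frac{3}{2} - \frac{7 \sqrt{33}}{66}\right)\left(\frac{1}{2} - \frac{\sqrt{33}}{2}\right)^n.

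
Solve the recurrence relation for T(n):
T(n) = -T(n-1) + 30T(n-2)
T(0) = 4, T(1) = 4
Characteristic equation: x² + x - 30 = 0, which factors as (x - (-6))(x - (5)) = 0.
Roots r₁ = -6, r₂ = 5 (distinct).
General solution: T(n) = A·(-6)^n + B·(5)^n.
From T(0) = 4: A + B = 4.
From T(1) = 4: -6A + 5B = 4.
Solving: A = \frac{16}{11}, B = \frac{28}{11}.
So T(n) = \frac{16 \left(-6\right)^{n}}{11} + \frac{28 \cdot 5^{n}}{11}.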